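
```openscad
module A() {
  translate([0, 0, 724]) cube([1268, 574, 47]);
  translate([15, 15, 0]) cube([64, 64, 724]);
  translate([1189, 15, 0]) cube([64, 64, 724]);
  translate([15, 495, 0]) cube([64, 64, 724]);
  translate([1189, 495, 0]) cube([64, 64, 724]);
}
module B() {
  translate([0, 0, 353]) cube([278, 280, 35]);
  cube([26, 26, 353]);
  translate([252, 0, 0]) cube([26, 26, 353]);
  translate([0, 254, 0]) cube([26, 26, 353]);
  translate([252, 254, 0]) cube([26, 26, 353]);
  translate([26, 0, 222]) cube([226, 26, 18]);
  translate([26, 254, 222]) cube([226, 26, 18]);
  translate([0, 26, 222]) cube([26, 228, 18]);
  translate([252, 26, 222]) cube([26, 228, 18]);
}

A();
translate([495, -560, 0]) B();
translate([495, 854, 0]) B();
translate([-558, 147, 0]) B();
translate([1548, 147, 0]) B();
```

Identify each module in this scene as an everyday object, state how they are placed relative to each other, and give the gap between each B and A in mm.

Each stool's nearest face is 280 mm from the table's bounding box.

A is a table. B is a stool. Four stools sit around the table at the −y, +y, −x, +x sides. The gap between each stool and the table is 280 mm.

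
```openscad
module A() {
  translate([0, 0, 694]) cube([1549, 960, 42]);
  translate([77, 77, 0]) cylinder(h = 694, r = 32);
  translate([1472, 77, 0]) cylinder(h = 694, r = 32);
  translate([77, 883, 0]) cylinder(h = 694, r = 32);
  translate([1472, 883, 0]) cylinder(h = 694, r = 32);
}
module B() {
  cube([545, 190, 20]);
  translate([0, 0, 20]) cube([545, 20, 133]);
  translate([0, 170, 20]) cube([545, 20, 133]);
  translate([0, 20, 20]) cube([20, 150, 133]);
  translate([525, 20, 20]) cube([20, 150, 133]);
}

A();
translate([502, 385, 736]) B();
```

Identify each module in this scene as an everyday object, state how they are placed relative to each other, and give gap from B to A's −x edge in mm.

The open box's min-x is at 502; the table's min-x is 0; gap = 502 mm.

A is a table. B is an open box. The open box is on top of the table, centred. The gap from the open box to the table's −x edge is 502 mm.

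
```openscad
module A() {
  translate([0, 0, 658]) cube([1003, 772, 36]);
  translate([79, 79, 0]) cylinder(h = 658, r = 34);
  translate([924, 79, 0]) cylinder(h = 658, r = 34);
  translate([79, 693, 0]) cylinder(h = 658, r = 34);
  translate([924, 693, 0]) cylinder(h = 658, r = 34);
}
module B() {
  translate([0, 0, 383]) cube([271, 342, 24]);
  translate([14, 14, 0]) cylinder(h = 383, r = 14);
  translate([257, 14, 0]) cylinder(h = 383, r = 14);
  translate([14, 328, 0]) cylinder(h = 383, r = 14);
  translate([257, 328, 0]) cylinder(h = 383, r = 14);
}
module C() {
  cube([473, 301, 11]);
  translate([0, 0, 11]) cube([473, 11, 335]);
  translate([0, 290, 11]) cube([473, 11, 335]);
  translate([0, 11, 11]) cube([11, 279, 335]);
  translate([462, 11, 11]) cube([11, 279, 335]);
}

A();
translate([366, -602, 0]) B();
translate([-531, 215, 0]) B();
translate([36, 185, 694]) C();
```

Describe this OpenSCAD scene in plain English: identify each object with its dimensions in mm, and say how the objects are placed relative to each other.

A is a rectangular dining table. The top is 1003×772×36 mm with its upper surface at z = 694 mm. It stands on four round legs of 68 mm diameter, each leg's bounding box inset 45 mm from the nearest pair of top edges, running from the floor to the underside of the top.

B is a four-legged stool. The seat is 271×342 mm, 24 mm thick, top at z = 407 mm. It stands on four round legs, each 28 mm in diameter, from z = 0 to the seat underside, each leg's axis is inset half a diameter from the nearest pair of seat edges (so the leg's bounding box is flush with the corner).

C is an open-topped rectangular box: outside dimensions 473×301×346 mm, with a uniform wall and base thickness of 11 mm. The base is a full 473×301 slab on the floor; four walls sit on top of the base. The front and back walls (the −y and +y sides) span the full width; the two side walls fit between them.

Two stools sit around the table at the −y, −x sides. The open box is on top of the table.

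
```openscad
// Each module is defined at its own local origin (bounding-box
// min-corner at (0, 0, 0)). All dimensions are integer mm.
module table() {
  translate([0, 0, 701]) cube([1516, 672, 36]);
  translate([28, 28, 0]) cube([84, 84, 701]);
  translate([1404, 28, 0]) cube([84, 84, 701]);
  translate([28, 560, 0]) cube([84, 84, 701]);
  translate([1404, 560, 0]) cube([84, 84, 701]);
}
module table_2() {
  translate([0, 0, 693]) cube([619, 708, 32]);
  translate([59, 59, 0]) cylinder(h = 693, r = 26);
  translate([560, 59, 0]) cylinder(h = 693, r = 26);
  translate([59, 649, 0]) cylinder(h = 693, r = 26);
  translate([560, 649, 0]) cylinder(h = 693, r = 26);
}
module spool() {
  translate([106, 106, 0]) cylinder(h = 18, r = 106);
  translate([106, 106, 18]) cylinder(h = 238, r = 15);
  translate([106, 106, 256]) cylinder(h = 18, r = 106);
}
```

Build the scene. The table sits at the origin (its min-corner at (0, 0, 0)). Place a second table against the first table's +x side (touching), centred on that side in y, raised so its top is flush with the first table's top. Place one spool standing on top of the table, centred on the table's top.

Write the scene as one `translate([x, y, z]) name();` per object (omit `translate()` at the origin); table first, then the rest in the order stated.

table();
translate([1516, -18, 12]) table_2();
translate([652, 230, 737]) spool();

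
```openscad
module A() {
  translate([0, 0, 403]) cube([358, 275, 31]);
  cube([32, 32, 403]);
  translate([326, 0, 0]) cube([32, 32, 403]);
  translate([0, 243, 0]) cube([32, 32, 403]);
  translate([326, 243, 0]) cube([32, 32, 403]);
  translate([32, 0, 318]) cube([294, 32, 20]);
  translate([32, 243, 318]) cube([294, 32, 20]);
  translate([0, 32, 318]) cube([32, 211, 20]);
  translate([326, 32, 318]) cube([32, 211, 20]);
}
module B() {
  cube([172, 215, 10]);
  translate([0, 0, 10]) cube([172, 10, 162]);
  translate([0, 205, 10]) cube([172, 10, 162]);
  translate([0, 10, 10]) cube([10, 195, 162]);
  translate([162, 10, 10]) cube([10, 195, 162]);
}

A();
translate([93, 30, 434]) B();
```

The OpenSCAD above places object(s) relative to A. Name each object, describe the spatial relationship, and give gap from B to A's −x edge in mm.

A is a stool. B is an open box. The open box is on top of the stool, centred. The gap from the open box to the stool's −x edge is 93 mm.

The open box's min-x is at 93; the stool's min-x is 0; gap = 93 mm.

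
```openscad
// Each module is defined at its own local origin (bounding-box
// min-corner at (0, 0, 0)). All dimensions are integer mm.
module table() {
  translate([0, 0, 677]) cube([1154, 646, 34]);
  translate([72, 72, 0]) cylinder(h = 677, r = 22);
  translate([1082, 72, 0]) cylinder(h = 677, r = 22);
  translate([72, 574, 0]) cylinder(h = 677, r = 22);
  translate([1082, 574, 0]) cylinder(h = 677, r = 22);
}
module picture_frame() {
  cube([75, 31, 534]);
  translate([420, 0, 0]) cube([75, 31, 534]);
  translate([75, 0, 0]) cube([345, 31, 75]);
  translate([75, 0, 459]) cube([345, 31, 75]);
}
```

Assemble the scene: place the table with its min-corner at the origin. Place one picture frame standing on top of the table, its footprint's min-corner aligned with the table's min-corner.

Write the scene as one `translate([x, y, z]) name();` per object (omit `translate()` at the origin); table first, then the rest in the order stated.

table();
translate([0, 0, 711]) picture_frame();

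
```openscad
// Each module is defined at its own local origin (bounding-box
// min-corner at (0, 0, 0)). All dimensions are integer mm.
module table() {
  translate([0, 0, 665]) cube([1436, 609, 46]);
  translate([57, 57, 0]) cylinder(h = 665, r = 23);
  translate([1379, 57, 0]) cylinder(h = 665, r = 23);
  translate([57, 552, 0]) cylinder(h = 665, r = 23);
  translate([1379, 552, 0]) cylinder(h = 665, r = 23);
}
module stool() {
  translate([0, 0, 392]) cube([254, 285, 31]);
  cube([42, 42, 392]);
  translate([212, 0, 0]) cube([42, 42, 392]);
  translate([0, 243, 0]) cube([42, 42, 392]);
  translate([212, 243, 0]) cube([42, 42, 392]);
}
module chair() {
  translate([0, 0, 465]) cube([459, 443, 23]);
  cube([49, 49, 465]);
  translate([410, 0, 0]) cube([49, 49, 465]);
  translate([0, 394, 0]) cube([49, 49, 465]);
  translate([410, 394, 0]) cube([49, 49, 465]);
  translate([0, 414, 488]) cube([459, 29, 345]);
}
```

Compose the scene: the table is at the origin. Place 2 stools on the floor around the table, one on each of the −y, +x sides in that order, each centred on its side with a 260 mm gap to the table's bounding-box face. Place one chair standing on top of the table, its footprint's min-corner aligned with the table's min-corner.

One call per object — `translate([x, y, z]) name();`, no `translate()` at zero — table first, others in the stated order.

table();
translate([591, -545, 0]) stool();
translate([1696, 162, 0]) stool();
translate([0, 0, 711]) chair();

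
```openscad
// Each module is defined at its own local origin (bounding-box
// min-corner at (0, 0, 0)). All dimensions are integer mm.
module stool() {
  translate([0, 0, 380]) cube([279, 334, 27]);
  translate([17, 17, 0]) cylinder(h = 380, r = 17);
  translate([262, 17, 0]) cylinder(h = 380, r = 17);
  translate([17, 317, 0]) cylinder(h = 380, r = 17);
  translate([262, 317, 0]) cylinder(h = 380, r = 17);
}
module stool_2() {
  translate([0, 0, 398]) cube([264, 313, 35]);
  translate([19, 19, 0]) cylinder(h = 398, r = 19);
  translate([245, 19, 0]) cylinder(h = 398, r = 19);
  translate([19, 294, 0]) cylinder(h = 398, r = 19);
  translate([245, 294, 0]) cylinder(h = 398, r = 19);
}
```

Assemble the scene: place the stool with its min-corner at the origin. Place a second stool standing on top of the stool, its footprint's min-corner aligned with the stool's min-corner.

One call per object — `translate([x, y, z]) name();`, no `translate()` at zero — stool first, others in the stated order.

stool();
translate([0, 0, 407]) stool_2();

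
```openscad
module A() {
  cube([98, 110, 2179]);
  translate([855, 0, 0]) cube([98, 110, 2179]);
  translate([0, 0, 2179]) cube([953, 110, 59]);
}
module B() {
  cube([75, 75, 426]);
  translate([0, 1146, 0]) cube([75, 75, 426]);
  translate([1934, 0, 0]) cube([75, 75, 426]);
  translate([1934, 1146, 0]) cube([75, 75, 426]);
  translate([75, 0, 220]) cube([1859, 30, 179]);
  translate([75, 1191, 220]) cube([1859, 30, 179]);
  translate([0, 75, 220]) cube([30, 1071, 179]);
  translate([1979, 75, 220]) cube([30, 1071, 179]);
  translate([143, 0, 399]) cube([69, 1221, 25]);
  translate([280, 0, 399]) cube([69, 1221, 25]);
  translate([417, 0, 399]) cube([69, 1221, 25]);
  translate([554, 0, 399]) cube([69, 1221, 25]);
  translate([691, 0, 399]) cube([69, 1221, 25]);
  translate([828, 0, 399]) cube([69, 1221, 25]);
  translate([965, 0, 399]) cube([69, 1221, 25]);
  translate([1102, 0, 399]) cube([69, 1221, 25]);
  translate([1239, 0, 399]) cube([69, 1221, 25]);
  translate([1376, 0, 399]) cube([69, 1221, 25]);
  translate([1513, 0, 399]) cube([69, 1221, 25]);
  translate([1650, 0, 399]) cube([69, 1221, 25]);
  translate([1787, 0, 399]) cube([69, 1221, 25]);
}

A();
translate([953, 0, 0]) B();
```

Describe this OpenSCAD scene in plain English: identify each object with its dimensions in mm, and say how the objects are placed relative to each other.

A is a rectangular door frame: two vertical jambs of 98×110 mm section, 2179 mm tall, with a clear opening 757 mm wide between their inner faces. A header 59 mm tall and 110 mm deep lies on top of the jambs and spans the full outside width.

B is a bed frame 2009 mm long (x) by 1221 mm wide (y). Four 75×75 mm corner posts, 426 mm tall, at the corners of the footprint. Four rails of 30 mm thickness and 179 mm height run between adjacent posts with their undersides at z = 220 mm, their outer faces flush with the outside of the frame (the two x-running rails run between the posts' inner faces; the two y-running rails run between the posts' inner faces). 13 slats, each 69 mm wide (x) and 25 mm thick, lie across the top of the two x-running rails, running the full 1221 mm width of the frame in y; the slats are evenly spaced along x between the inner faces of the end posts with equal gaps (rounded down to the nearest mm) at the −x end and between each pair — any rounding remainder accumulates at the +x end.

The bed frame is against the door frame's +x side, with their −y faces flush.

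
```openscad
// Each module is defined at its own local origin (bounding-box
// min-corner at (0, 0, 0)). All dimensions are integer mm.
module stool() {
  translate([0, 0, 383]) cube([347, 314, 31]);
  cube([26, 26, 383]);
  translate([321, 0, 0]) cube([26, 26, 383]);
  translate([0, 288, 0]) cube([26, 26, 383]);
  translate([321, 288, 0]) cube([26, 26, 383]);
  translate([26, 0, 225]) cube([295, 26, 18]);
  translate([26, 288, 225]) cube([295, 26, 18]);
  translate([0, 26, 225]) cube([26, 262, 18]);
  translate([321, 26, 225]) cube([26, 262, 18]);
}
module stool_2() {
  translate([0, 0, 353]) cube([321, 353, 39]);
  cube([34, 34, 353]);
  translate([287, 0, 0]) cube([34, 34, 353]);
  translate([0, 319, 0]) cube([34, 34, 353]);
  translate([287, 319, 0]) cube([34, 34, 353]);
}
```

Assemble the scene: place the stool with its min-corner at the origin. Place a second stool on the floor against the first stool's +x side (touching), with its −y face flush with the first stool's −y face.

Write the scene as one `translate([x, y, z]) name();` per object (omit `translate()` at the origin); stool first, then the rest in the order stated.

stool();
translate([347, 0, 0]) stool_2();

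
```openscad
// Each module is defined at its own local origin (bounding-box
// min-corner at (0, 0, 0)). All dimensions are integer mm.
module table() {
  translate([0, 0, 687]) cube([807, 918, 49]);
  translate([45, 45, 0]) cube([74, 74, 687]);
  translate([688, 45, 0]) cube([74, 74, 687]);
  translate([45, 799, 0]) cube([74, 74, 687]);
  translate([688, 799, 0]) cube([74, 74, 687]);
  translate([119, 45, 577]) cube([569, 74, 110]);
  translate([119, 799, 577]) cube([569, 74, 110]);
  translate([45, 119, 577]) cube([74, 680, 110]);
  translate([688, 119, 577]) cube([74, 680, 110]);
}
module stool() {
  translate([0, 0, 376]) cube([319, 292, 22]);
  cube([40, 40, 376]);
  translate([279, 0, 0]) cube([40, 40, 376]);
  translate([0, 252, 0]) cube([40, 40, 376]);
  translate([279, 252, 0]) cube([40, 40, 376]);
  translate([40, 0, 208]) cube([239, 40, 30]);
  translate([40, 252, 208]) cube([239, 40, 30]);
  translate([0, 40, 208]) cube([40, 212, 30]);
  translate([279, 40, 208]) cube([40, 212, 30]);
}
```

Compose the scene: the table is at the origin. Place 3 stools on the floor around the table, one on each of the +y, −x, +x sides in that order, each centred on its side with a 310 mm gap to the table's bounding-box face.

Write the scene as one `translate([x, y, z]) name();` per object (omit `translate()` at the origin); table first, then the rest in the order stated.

table();
translate([244, 1228, 0]) stool();
translate([-629, 313, 0]) stool();
translate([1117, 313, 0]) stool();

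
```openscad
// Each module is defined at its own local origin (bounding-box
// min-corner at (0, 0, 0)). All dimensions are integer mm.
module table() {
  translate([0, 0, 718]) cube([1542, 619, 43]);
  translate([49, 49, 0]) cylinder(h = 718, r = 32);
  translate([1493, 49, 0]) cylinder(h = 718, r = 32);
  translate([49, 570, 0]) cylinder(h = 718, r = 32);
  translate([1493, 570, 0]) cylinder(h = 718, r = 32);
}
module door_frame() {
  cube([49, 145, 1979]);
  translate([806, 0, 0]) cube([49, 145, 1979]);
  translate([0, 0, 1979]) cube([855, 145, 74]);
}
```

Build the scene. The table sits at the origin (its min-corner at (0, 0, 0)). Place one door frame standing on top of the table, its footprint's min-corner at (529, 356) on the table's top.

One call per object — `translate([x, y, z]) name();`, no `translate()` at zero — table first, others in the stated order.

table();
translate([529, 356, 761]) door_frame();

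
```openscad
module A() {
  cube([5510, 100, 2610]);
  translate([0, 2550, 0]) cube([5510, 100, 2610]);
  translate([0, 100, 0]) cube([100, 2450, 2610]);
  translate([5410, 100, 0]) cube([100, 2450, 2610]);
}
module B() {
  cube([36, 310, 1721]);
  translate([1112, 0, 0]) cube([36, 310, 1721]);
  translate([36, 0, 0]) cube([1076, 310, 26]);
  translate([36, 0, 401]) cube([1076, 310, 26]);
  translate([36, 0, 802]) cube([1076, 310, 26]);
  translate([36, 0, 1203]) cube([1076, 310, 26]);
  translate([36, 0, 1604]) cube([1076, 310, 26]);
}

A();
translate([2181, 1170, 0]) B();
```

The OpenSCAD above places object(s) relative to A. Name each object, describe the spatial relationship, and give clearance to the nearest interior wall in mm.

A is a house frame. B is a bookshelf. The bookshelf sits inside the house frame, centred. The clearance to the nearest interior wall is 1070 mm.

Clearances: x = 2081, y = 1070; minimum 1070 mm.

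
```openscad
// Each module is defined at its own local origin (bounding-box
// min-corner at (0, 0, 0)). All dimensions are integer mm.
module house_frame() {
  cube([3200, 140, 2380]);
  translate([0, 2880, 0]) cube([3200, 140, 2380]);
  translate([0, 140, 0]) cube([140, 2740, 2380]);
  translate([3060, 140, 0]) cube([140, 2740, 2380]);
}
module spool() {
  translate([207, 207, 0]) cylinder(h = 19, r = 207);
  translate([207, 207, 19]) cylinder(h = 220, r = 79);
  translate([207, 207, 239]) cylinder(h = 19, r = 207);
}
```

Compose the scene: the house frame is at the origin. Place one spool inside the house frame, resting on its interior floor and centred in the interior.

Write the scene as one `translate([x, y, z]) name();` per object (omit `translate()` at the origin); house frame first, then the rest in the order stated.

house_frame();
translate([1393, 1303, 0]) spool();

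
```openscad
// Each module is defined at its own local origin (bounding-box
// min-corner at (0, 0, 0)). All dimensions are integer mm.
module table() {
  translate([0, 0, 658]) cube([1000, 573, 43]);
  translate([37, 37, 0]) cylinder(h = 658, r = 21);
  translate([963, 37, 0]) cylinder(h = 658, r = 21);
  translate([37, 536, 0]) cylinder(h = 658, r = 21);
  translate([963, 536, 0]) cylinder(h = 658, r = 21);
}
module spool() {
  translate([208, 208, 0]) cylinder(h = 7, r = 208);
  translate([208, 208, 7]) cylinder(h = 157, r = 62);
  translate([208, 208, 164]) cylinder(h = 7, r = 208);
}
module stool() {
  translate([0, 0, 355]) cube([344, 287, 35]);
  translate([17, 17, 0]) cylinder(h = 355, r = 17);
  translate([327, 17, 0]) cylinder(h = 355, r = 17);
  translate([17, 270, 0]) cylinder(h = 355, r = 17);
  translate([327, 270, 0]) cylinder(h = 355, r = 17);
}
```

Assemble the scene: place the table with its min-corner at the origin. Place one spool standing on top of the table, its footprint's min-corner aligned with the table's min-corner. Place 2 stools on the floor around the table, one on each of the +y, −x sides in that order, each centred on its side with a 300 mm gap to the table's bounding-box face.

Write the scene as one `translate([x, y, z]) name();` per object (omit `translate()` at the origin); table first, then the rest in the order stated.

table();
translate([0, 0, 701]) spool();
translate([328, 873, 0]) stool();
translate([-644, 143, 0]) stool();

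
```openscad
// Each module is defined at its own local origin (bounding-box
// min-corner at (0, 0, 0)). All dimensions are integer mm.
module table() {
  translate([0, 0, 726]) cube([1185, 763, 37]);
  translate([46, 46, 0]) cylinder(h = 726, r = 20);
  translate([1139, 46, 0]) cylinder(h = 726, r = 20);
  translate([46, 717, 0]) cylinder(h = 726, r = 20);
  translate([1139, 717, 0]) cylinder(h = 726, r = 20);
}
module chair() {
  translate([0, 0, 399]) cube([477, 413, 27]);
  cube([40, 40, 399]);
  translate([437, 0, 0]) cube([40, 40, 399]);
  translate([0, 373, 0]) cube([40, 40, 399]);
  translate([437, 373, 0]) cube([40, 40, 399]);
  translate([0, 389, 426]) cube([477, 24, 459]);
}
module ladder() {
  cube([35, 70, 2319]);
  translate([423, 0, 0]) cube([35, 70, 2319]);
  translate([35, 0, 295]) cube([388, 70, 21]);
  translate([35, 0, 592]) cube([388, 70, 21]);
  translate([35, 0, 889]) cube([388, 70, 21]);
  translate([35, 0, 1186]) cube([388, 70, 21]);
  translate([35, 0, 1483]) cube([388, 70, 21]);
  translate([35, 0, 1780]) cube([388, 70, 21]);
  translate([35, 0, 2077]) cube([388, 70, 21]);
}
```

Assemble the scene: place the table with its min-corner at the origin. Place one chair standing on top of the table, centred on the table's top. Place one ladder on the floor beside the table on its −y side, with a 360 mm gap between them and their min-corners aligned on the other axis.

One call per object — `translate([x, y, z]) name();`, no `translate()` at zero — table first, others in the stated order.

table();
translate([354, 175, 763]) chair();
translate([0, -430, 0]) ladder();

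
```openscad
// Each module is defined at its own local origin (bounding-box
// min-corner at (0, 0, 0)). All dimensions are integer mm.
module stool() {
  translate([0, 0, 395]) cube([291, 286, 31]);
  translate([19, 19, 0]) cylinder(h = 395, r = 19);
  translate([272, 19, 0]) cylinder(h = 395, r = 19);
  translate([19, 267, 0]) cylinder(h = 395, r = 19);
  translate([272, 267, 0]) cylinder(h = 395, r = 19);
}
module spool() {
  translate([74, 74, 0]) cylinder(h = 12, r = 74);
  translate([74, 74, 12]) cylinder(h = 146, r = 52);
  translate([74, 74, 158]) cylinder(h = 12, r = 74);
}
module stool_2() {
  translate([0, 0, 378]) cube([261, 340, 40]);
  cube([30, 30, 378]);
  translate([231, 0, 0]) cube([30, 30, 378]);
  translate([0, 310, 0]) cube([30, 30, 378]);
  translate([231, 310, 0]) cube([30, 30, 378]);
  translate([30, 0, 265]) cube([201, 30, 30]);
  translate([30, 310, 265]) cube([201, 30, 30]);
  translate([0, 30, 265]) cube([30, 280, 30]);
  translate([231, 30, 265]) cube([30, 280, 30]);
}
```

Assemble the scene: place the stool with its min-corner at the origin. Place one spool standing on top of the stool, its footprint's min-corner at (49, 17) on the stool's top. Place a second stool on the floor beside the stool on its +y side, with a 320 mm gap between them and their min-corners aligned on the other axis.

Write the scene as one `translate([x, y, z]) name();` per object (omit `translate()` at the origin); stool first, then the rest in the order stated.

stool();
translate([49, 17, 426]) spool();
translate([0, 606, 0]) stool_2();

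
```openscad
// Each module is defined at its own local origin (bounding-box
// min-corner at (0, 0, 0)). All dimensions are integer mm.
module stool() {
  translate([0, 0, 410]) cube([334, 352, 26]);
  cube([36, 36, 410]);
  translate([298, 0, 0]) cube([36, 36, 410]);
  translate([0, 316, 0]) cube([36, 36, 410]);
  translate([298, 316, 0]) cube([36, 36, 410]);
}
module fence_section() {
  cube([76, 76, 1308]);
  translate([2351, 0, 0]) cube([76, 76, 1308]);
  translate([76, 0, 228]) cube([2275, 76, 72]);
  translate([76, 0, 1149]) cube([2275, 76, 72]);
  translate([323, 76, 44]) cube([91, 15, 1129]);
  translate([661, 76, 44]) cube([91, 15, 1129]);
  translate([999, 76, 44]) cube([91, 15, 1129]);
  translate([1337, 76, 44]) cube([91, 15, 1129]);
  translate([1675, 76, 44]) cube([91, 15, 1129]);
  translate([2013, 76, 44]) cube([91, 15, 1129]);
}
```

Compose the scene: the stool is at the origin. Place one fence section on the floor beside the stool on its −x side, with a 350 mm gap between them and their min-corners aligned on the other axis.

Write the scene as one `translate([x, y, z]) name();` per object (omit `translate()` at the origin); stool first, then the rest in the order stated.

stool();
translate([-2777, 0, 0]) fence_section();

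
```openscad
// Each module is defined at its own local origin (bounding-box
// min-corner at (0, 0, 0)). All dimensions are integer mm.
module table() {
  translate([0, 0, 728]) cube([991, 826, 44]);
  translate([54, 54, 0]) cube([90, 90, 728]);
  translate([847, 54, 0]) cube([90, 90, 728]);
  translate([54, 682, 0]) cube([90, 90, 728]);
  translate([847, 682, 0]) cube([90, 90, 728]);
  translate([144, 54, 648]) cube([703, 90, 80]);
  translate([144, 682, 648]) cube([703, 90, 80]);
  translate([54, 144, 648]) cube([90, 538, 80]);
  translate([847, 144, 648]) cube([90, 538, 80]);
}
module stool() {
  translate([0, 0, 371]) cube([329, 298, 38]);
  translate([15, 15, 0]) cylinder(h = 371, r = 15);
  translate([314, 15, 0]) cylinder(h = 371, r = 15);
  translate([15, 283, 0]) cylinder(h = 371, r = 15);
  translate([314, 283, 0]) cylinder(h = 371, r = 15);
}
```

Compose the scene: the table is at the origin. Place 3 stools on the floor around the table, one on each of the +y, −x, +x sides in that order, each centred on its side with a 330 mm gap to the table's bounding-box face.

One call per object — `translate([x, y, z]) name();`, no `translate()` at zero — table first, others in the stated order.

table();
translate([331, 1156, 0]) stool();
translate([-659, 264, 0]) stool();
translate([1321, 264, 0]) stool();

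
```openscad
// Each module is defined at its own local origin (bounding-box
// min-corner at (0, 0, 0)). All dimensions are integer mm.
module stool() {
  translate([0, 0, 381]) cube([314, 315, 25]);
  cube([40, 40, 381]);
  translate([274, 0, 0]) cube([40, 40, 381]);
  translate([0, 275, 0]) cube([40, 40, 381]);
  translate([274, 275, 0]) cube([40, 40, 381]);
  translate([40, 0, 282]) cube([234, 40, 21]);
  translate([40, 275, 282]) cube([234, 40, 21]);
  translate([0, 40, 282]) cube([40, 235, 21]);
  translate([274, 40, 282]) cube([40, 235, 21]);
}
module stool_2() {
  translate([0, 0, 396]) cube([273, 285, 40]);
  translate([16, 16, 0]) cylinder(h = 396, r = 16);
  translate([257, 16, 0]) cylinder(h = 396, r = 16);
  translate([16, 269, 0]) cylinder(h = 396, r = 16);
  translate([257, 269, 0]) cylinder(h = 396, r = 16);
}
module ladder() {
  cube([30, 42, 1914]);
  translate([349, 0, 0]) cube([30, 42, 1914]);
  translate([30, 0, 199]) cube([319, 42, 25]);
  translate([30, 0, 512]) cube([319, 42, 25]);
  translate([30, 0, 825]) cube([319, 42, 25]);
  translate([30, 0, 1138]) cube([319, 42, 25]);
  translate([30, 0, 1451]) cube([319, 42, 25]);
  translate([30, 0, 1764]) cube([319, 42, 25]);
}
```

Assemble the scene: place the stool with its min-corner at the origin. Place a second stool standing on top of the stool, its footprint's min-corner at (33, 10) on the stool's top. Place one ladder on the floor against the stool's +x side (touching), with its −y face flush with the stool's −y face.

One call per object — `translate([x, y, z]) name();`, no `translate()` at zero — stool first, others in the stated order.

stool();
translate([33, 10, 406]) stool_2();
translate([314, 0, 0]) ladder();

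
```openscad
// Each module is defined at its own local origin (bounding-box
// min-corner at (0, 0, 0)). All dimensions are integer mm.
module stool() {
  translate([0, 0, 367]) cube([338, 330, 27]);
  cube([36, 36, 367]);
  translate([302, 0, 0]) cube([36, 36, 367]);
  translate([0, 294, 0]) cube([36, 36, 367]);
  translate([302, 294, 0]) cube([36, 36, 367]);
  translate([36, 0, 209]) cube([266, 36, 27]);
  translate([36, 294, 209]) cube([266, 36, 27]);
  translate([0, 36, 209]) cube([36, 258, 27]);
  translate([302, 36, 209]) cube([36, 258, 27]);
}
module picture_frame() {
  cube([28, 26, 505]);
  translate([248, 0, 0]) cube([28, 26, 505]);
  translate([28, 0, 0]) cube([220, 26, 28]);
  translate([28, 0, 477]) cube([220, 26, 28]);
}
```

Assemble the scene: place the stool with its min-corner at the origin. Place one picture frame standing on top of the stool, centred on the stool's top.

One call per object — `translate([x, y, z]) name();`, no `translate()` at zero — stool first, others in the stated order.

stool();
translate([31, 152, 394]) picture_frame();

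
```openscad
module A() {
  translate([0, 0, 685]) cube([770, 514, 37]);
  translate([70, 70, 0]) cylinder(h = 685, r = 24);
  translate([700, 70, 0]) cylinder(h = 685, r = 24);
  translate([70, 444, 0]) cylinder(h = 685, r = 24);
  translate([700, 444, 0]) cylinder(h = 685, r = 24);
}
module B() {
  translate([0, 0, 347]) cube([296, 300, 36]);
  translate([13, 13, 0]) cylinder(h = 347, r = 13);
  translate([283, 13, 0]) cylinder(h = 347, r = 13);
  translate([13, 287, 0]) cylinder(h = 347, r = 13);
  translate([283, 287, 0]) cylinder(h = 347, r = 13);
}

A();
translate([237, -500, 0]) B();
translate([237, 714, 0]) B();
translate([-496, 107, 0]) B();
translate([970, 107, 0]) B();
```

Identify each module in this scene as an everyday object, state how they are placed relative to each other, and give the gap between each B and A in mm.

Each stool's nearest face is 200 mm from the table's bounding box.

A is a table. B is a stool. Four stools sit around the table at the −y, +y, −x, +x sides. The gap between each stool and the table is 200 mm.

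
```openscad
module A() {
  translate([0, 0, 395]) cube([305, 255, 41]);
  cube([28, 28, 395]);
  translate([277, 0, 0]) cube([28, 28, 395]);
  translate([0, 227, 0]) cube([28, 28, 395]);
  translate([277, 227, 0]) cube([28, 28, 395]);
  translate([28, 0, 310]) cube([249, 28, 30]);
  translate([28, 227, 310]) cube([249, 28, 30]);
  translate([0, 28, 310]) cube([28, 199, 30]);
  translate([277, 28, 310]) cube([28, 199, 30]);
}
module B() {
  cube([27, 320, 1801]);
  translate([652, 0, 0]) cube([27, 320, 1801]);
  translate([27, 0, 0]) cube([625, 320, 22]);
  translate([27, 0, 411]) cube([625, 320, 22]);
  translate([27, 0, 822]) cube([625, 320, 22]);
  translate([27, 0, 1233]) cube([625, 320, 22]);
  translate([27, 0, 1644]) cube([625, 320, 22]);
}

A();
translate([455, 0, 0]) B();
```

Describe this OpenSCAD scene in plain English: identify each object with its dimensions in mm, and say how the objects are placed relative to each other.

A is a four-legged stool. The seat is 305×255 mm, 41 mm thick, top at z = 436 mm. It stands on four square legs, each 28×28 mm in cross-section, from z = 0 to the seat underside, each flush with a corner of the seat. Four stretchers, 28 mm wide and 30 mm tall, connect adjacent legs with their undersides at z = 310 mm, each running between the inner faces of the legs it joins and aligned with the legs' outer faces on the other axis.

B is an open bookshelf. Two side panels, each 27 mm thick, 320 mm deep and 1801 mm tall, stand 679 mm apart (outside-to-outside). Between them sit 5 shelves, each 22 mm thick and 320 mm deep, spanning the full gap between the sides. The bottom shelf rests on the floor (its underside at z = 0) and the clear gap between one shelf's top and the next shelf's underside is 389 mm.

The bookshelf is on the floor beside the stool on its +x side.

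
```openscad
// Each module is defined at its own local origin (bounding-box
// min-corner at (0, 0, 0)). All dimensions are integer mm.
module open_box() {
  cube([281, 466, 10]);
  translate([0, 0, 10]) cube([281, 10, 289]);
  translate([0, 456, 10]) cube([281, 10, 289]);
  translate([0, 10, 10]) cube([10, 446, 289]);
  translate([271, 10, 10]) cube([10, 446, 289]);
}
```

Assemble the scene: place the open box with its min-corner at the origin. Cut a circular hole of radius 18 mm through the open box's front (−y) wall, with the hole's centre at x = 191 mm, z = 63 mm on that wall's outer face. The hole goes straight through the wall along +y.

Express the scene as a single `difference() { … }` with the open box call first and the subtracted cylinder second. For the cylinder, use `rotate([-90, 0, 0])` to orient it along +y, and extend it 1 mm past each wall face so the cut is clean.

difference() {
  open_box();
  translate([191, -1, 63]) rotate([-90, 0, 0]) cylinder(h = 12, r = 18);
}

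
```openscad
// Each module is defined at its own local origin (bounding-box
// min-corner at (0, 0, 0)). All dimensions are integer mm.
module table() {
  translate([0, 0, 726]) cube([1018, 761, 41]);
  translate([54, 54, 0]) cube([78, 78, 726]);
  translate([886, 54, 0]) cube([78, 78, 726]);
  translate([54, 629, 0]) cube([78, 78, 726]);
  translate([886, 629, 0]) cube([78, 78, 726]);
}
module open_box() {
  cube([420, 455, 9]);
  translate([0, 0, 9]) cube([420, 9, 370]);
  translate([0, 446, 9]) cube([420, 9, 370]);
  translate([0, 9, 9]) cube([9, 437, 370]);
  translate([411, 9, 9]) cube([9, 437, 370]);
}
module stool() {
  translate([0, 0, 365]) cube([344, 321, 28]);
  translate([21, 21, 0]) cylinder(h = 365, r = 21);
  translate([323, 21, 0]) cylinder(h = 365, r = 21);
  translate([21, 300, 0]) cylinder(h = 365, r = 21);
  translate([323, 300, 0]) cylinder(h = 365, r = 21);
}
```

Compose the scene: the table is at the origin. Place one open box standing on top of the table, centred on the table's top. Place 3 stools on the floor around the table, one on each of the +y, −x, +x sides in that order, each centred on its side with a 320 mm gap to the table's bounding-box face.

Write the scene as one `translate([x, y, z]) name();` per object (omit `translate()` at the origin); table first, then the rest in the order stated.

table();
translate([299, 153, 767]) open_box();
translate([337, 1081, 0]) stool();
translate([-664, 220, 0]) stool();
translate([1338, 220, 0]) stool();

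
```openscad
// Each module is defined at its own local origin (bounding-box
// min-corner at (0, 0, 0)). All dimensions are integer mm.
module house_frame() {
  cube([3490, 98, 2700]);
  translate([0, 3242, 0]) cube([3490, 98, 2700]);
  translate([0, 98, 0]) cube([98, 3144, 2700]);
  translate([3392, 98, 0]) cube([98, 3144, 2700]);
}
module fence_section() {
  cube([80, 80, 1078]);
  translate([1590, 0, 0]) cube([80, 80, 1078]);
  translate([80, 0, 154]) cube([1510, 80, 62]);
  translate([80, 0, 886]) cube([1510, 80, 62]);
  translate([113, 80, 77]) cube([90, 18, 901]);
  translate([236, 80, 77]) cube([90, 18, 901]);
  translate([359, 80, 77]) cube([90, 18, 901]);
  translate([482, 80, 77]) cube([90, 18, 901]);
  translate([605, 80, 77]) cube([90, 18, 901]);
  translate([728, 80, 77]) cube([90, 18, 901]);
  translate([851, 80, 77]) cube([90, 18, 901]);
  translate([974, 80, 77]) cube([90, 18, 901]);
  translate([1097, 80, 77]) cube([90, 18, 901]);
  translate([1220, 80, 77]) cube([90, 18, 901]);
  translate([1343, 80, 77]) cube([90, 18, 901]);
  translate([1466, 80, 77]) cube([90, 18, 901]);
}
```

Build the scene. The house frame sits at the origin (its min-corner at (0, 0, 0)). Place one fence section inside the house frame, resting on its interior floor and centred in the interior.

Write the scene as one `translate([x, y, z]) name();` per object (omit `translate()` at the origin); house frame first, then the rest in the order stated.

house_frame();
translate([910, 1621, 0]) fence_section();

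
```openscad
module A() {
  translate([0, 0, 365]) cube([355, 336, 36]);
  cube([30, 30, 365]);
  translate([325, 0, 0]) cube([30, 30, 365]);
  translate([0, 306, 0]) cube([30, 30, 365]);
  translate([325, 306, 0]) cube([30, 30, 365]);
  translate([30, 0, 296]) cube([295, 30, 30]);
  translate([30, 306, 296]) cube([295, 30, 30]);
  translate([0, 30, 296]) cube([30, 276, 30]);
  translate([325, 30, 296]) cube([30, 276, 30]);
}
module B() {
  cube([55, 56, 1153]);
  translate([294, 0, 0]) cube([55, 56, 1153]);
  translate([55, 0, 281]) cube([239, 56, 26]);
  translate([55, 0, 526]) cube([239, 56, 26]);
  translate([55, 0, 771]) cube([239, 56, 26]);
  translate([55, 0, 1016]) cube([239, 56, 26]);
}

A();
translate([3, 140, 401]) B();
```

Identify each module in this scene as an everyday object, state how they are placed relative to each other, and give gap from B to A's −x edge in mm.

The ladder's min-x is at 3; the stool's min-x is 0; gap = 3 mm.

A is a stool. B is a ladder. The ladder is on top of the stool, centred. The gap from the ladder to the stool's −x edge is 3 mm.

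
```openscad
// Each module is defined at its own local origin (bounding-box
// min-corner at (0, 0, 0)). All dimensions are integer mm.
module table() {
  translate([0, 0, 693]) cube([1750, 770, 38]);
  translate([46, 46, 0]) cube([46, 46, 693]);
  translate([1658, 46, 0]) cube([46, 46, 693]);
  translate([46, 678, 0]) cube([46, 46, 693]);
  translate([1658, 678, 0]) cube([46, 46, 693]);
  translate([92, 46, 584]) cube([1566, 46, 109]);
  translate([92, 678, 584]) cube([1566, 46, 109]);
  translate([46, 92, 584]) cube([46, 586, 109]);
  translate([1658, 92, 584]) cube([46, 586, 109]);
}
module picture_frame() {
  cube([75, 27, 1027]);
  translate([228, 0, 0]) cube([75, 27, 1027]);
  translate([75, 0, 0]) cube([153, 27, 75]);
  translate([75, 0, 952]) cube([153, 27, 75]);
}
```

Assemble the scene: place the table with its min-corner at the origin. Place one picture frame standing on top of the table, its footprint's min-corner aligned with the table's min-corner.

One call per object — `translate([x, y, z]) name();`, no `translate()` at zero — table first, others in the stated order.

table();
translate([0, 0, 731]) picture_frame();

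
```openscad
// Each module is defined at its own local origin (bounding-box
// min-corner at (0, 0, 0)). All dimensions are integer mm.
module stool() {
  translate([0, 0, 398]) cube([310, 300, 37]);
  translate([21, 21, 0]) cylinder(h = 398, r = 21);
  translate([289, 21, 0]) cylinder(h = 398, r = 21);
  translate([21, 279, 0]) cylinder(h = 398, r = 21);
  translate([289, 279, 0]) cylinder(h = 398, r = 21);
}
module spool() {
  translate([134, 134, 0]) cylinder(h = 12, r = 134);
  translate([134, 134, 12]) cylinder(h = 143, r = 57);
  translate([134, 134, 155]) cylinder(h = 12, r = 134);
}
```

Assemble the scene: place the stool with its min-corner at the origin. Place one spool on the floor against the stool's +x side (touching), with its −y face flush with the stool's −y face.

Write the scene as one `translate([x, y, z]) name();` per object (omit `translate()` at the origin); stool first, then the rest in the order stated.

stool();
translate([310, 0, 0]) spool();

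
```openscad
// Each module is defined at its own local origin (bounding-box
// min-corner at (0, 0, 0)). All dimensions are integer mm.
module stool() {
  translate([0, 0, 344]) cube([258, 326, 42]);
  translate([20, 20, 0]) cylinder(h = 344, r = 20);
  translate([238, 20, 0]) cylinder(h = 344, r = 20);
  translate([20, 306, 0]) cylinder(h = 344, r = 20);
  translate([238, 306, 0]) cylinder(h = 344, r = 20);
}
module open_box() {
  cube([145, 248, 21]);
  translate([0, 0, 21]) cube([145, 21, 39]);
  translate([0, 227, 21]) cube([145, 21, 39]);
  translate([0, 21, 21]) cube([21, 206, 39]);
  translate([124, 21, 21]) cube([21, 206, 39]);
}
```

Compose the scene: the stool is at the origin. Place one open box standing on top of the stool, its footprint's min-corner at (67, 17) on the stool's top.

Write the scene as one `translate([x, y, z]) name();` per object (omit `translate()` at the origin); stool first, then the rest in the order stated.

stool();
translate([67, 17, 386]) open_box();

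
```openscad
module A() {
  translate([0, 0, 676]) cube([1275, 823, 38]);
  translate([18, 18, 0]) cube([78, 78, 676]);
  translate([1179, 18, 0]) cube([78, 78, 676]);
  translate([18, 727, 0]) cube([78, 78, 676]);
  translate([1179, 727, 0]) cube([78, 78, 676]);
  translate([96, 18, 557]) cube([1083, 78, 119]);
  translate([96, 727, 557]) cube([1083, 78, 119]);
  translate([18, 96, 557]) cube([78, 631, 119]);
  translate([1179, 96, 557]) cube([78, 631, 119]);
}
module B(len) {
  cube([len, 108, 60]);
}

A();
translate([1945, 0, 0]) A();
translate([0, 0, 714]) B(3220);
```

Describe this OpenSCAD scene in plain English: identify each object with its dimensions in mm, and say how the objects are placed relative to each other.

A is a table with a 1275×823 mm rectangular top, 38 mm thick, top surface at z = 714 mm, supported by four 78×78 mm square legs, each inset 18 mm from the nearest pair of top edges, running from the floor. Four apron rails, 78 mm thick and 119 mm tall, run between adjacent legs with their top edges flush with the underside of the top and their outer faces flush with the legs' outer faces.

B is a rectangular beam 3220 mm long (x), 108 mm deep (y), 60 mm thick (z).

The beam spans the tops of two tables placed 670 mm apart, resting at z = 714 mm.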